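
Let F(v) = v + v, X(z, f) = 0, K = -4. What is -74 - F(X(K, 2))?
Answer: -74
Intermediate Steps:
F(v) = 2*v
-74 - F(X(K, 2)) = -74 - 2*0 = -74 - 1*0 = -74 + 0 = -74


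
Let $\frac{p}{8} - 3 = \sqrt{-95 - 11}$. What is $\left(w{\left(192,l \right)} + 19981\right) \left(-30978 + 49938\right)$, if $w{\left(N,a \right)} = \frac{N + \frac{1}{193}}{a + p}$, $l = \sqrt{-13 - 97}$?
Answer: $\frac{18960 \left(- 92589049 i + 3856333 \sqrt{110} + 30850664 \sqrt{106}\right)}{193 \left(\sqrt{110} - 24 i + 8 \sqrt{106}\right)} \approx 3.7885 \cdot 10^{8} - 36751.0 i$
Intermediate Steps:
$p = 24 + 8 i \sqrt{106}$ ($p = 24 + 8 \sqrt{-95 - 11} = 24 + 8 \sqrt{-106} = 24 + 8 i \sqrt{106} \approx 24.0 + 82.365 i$)
$l = i \sqrt{110}$ ($l = \sqrt{-110} = i \sqrt{110} \approx 10.488 i$)
$w{\left(N,a \right)} = \frac{\frac{1}{193} + N}{24 + a + 8 i \sqrt{106}}$ ($w{\left(N,a \right)} = \frac{N + \frac{1}{193}}{a + \left(24 + 8 i \sqrt{106}\right)} = \frac{N + \frac{1}{193}}{24 + a + 8 i \sqrt{106}} = \frac{\frac{1}{193} + N}{24 + a + 8 i \sqrt{106}}$)
$\left(w{\left(192,l \right)} + 19981\right) \left(-30978 + 49938\right) = \left(\frac{\frac{1}{193} + 192}{24 + i \sqrt{110} + 8 i \sqrt{106}} + 19981\right) \left(-30978 + 49938\right) = \left(\frac{1}{24 + i \sqrt{110} + 8 i \sqrt{106}} \cdot \frac{37057}{193} + 19981\right) 18960 = \left(\frac{37057}{193 \left(24 + i \sqrt{110} + 8 i \sqrt{106}\right)} + 19981\right) 18960 = \left(19981 + \frac{37057}{193 \left(24 + i \sqrt{110} + 8 i \sqrt{106}\right)}\right) 18960 = 378839760 + \frac{702600720}{193 \left(24 + i \sqrt{110} + 8 i \sqrt{106}\right)}$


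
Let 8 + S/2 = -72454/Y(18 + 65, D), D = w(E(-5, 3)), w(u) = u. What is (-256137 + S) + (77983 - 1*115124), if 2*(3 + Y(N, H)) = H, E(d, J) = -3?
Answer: -2349830/9 ≈ -2.6109e+5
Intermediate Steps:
D = -3
Y(N, H) = -3 + H/2
S = 289672/9 (S = -16 + 2*(-72454/(-3 + (1/2)*(-3))) = -16 + 2*(-72454/(-3 - 3/2)) = -16 + 2*(-72454/(-9/2)) = -16 + 2*(-72454*(-2/9)) = -16 + 2*(144908/9) = -16 + 289816/9 = 289672/9 ≈ 32186.)
(-256137 + S) + (77983 - 1*115124) = (-256137 + 289672/9) + (77983 - 1*115124) = -2015561/9 + (77983 - 115124) = -2015561/9 - 37141 = -2349830/9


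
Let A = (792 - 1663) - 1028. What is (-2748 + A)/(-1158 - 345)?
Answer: 1549/501 ≈ 3.0918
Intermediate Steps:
A = -1899 (A = -871 - 1028 = -1899)
(-2748 + A)/(-1158 - 345) = (-2748 - 1899)/(-1158 - 345) = -4647/(-1503) = -4647*(-1/1503) = 1549/501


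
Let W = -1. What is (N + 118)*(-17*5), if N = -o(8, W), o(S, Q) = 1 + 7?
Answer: -9350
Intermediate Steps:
o(S, Q) = 8
N = -8 (N = -1*8 = -8)
(N + 118)*(-17*5) = (-8 + 118)*(-17*5) = 110*(-85) = -9350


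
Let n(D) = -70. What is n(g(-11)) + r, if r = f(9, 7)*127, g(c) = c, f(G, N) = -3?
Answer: -451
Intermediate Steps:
r = -381 (r = -3*127 = -381)
n(g(-11)) + r = -70 - 381 = -451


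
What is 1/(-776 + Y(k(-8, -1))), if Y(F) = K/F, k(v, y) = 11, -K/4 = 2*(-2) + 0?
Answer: -11/8520 ≈ -0.0012911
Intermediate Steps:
K = 16 (K = -4*(2*(-2) + 0) = -4*(-4 + 0) = -4*(-4) = 16)
Y(F) = 16/F
1/(-776 + Y(k(-8, -1))) = 1/(-776 + 16/11) = 1/(-8520/11) = -11/8520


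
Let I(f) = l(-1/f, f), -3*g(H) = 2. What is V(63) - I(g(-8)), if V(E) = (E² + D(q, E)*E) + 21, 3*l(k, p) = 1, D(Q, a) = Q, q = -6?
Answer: 10835/3 ≈ 3611.7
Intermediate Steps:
g(H) = -⅔ (g(H) = -⅓*2 = -⅔)
l(k, p) = ⅓ (l(k, p) = (⅓)*1 = ⅓)
V(E) = 21 + E² - 6*E (V(E) = (E² - 6*E) + 21 = 21 + E² - 6*E)
I(f) = ⅓
V(63) - I(g(-8)) = (21 + 63² - 6*63) - 1*⅓ = (21 + 3969 - 378) - ⅓ = 3612 - ⅓ = 10835/3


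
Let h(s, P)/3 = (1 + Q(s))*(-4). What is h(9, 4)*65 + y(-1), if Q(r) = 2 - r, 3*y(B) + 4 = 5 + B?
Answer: 4680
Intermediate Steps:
y(B) = ⅓ + B/3 (y(B) = -4/3 + (5 + B)/3 = -4/3 + (5/3 + B/3) = ⅓ + B/3)
h(s, P) = -36 + 12*s (h(s, P) = 3*((1 + (2 - s))*(-4)) = 3*((3 - s)*(-4)) = 3*(-12 + 4*s) = -36 + 12*s)
h(9, 4)*65 + y(-1) = (-36 + 12*9)*65 + (⅓ + (⅓)*(-1)) = (-36 + 108)*65 + (⅓ - ⅓) = 72*65 + 0 = 4680 + 0 = 4680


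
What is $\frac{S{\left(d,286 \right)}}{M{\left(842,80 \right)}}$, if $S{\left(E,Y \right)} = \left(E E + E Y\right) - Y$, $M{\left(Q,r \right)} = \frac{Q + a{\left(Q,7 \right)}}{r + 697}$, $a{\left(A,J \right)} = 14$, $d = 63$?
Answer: $\frac{16861677}{856} \approx 19698.0$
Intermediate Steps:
$M{\left(Q,r \right)} = \frac{14 + Q}{697 + r}$ ($M{\left(Q,r \right)} = \frac{Q + 14}{r + 697} = \frac{14 + Q}{697 + r}$)
$S{\left(E,Y \right)} = E^{2} - Y + E Y$ ($S{\left(E,Y \right)} = \left(E^{2} + E Y\right) - Y = E^{2} - Y + E Y$)
$\frac{S{\left(d,286 \right)}}{M{\left(842,80 \right)}} = \frac{63^{2} - 286 + 63 \cdot 286}{\frac{1}{697 + 80} \left(14 + 842\right)} = \frac{3969 - 286 + 18018}{\frac{1}{777} \cdot 856} = \frac{21701}{\frac{1}{777} \cdot 856} = \frac{21701}{\frac{856}{777}} = 21701 \cdot \frac{777}{856} = \frac{16861677}{856}$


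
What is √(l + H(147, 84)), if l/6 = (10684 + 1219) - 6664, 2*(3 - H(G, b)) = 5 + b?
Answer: √125570/2 ≈ 177.18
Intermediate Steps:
H(G, b) = ½ - b/2 (H(G, b) = 3 - (5 + b)/2 = 3 + (-5/2 - b/2) = ½ - b/2)
l = 31434 (l = 6*((10684 + 1219) - 6664) = 6*(11903 - 6664) = 6*5239 = 31434)
√(l + H(147, 84)) = √(31434 + (½ - ½*84)) = √(31434 + (½ - 42)) = √(31434 - 83/2) = √(62785/2) = √125570/2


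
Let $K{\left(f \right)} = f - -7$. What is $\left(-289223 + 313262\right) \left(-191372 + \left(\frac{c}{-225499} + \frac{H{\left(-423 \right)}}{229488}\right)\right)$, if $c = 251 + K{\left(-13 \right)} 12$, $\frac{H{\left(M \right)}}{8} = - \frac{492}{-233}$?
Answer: $- \frac{1155617419703431676427}{251199797527} \approx -4.6004 \cdot 10^{9}$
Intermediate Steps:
$K{\left(f \right)} = 7 + f$ ($K{\left(f \right)} = f + 7 = 7 + f$)
$H{\left(M \right)} = \frac{3936}{233}$ ($H{\left(M \right)} = 8 \left(- \frac{492}{-233}\right) = 8 \left(\left(-492\right) \left(- \frac{1}{233}\right)\right) = 8 \cdot \frac{492}{233} = \frac{3936}{233}$)
$c = 179$ ($c = 251 + \left(7 - 13\right) 12 = 251 - 72 = 179$)
$\left(-289223 + 313262\right) \left(-191372 + \left(\frac{c}{-225499} + \frac{H{\left(-423 \right)}}{229488}\right)\right) = \left(-289223 + 313262\right) \left(-191372 + \left(\frac{179}{-225499} + \frac{3936}{233 \cdot 229488}\right)\right) = 24039 \left(-191372 + \left(179 \left(- \frac{1}{225499}\right) + \frac{3936}{233} \cdot \frac{1}{229488}\right)\right) = 24039 \left(-191372 + \left(- \frac{179}{225499} + \frac{82}{1113973}\right)\right) = 24039 \left(-191372 - \frac{180910249}{251199797527}\right) = 24039 \left(- \frac{48072607833247293}{251199797527}\right) = - \frac{1155617419703431676427}{251199797527}$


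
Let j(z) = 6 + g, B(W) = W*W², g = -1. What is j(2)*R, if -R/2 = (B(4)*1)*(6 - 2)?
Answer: -2560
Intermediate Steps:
B(W) = W³
j(z) = 5 (j(z) = 6 - 1 = 5)
R = -512 (R = -2*4³*1*(6 - 2) = -2*64*1*4 = -128*4 = -2*256 = -512)
j(2)*R = 5*(-512) = -2560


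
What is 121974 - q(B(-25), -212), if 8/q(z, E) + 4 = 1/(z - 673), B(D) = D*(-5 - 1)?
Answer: 255295766/2093 ≈ 1.2198e+5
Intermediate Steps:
B(D) = -6*D (B(D) = D*(-6) = -6*D)
q(z, E) = 8/(-4 + 1/(-673 + z)) (q(z, E) = 8/(-4 + 1/(z - 673)) = 8/(-4 + 1/(-673 + z)))
121974 - q(B(-25), -212) = 121974 - 8*(673 - (-6)*(-25))/(-2693 + 4*(-6*(-25))) = 121974 - 8*(673 - 1*150)/(-2693 + 4*150) = 121974 - 8*(673 - 150)/(-2693 + 600) = 121974 - 8*523/(-2093) = 121974 - 8*(-1)*523/2093 = 121974 - 1*(-4184/2093) = 121974 + 4184/2093 = 255295766/2093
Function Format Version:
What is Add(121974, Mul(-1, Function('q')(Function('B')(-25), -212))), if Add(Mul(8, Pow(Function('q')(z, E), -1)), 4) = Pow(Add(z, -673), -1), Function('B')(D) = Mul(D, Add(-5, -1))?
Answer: Rational(255295766, 2093) ≈ 1.2198e+5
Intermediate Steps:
Function('B')(D) = Mul(-6, D) (Function('B')(D) = Mul(D, -6) = Mul(-6, D))
Function('q')(z, E) = Mul(8, Pow(Add(-4, Pow(Add(-673, z), -1)), -1)) (Function('q')(z, E) = Mul(8, Pow(Add(-4, Pow(Add(z, -673), -1)), -1)) = Mul(8, Pow(Add(-4, Pow(Add(-673, z), -1)), -1)))
Add(121974, Mul(-1, Function('q')(Function('B')(-25), -212))) = Add(121974, Mul(-1, Mul(8, Pow(Add(-2693, Mul(4, Mul(-6, -25))), -1), Add(673, Mul(-1, Mul(-6, -25)))))) = Add(121974, Mul(-1, Mul(8, Pow(Add(-2693, Mul(4, 150)), -1), Add(673, Mul(-1, 150))))) = Add(121974, Mul(-1, Mul(8, Pow(Add(-2693, 600), -1), Add(673, -150)))) = Add(121974, Mul(-1, Mul(8, Pow(-2093, -1), 523))) = Add(121974, Mul(-1, Mul(8, Rational(-1, 2093), 523))) = Add(121974, Mul(-1, Rational(-4184, 2093))) = Add(121974, Rational(4184, 2093)) = Rational(255295766, 2093)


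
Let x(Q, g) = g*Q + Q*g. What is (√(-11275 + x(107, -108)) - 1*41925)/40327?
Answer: -41925/40327 + I*√34387/40327 ≈ -1.0396 + 0.0045983*I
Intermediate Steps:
x(Q, g) = 2*Q*g (x(Q, g) = Q*g + Q*g = 2*Q*g)
(√(-11275 + x(107, -108)) - 1*41925)/40327 = (√(-11275 + 2*107*(-108)) - 1*41925)/40327 = (√(-11275 - 23112) - 41925)*(1/40327) = (√(-34387) - 41925)*(1/40327) = (I*√34387 - 41925)*(1/40327) = (-41925 + I*√34387)*(1/40327) = -41925/40327 + I*√34387/40327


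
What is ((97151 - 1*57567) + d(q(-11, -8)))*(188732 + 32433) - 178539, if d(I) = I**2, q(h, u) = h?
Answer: 8781177786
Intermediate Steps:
((97151 - 1*57567) + d(q(-11, -8)))*(188732 + 32433) - 178539 = ((97151 - 1*57567) + (-11)**2)*(188732 + 32433) - 178539 = ((97151 - 57567) + 121)*221165 - 178539 = (39584 + 121)*221165 - 178539 = 39705*221165 - 178539 = 8781356325 - 178539 = 8781177786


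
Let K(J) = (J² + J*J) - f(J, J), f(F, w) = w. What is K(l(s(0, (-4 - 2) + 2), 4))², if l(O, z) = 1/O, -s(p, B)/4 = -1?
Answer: 1/64 ≈ 0.015625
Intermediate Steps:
s(p, B) = 4 (s(p, B) = -4*(-1) = 4)
K(J) = -J + 2*J² (K(J) = (J² + J*J) - J = (J² + J²) - J = 2*J² - J = -J + 2*J²)
K(l(s(0, (-4 - 2) + 2), 4))² = ((-1 + 2/4)/4)² = ((-1 + 2*(¼))/4)² = ((-1 + ½)/4)² = ((¼)*(-½))² = (-⅛)² = 1/64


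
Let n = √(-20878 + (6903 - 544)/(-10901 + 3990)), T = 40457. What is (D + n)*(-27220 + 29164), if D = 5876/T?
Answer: 11422944/40457 + 1944*I*√997217333687/6911 ≈ 282.35 + 2.809e+5*I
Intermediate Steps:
D = 5876/40457 ≈ 0.14524
n = I*√997217333687/6911 (n = √(-20878 + 6359/(-6911)) = √(-20878 + 6359*(-1/6911)) = √(-20878 - 6359/6911) = √(-144294217/6911) = I*√997217333687/6911 ≈ 144.5*I)
(D + n)*(-27220 + 29164) = (5876/40457 + I*√997217333687/6911)*(-27220 + 29164) = (5876/40457 + I*√997217333687/6911)*1944 = 11422944/40457 + 1944*I*√997217333687/6911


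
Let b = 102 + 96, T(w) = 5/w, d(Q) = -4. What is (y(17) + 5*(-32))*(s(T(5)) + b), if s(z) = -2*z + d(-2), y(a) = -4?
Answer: -31488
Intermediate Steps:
s(z) = -4 - 2*z (s(z) = -2*z - 4 = -4 - 2*z)
b = 198
(y(17) + 5*(-32))*(s(T(5)) + b) = (-4 + 5*(-32))*((-4 - 10/5) + 198) = (-4 - 160)*((-4 - 10/5) + 198) = -164*((-4 - 2*1) + 198) = -164*((-4 - 2) + 198) = -164*(-6 + 198) = -164*192 = -31488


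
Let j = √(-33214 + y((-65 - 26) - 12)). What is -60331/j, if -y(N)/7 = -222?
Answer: 60331*I*√7915/15830 ≈ 339.07*I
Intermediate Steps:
y(N) = 1554 (y(N) = -7*(-222) = 1554)
j = 2*I*√7915 (j = √(-33214 + 1554) = √(-31660) = 2*I*√7915 ≈ 177.93*I)
-60331/j = -60331*(-I*√7915/15830) = -(-60331)*I*√7915/15830 = 60331*I*√7915/15830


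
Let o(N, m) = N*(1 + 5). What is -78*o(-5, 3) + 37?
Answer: 2377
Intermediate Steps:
o(N, m) = 6*N (o(N, m) = N*6 = 6*N)
-78*o(-5, 3) + 37 = -468*(-5) + 37 = -78*(-30) + 37 = 2340 + 37 = 2377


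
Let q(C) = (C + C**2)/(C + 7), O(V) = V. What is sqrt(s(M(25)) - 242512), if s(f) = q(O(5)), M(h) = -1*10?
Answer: 3*I*sqrt(107782)/2 ≈ 492.45*I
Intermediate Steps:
M(h) = -10
q(C) = (C + C**2)/(7 + C)
s(f) = 5/2 (s(f) = 5*(1 + 5)/(7 + 5) = 5*6/12 = 5*(1/12)*6 = 5/2)
sqrt(s(M(25)) - 242512) = sqrt(5/2 - 242512) = sqrt(-485019/2) = 3*I*sqrt(107782)/2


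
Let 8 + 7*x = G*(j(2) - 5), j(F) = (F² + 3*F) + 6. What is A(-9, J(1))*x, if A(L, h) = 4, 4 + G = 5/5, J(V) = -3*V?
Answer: -164/7 ≈ -23.429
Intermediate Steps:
G = -3 (G = -4 + 5/5 = -4 + 5*(⅕) = -4 + 1 = -3)
j(F) = 6 + F² + 3*F
x = -41/7 (x = -8/7 + (-3*((6 + 2² + 3*2) - 5))/7 = -8/7 + (-3*((6 + 4 + 6) - 5))/7 = -8/7 + (-3*(16 - 5))/7 = -8/7 + (-3*11)/7 = -8/7 + (⅐)*(-33) = -8/7 - 33/7 = -41/7 ≈ -5.8571)
A(-9, J(1))*x = 4*(-41/7) = -164/7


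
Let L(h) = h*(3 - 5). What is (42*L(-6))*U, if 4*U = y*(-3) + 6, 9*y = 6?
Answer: 504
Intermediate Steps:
y = ⅔ (y = (⅑)*6 = ⅔ ≈ 0.66667)
L(h) = -2*h (L(h) = h*(-2) = -2*h)
U = 1 (U = ((⅔)*(-3) + 6)/4 = (-2 + 6)/4 = (¼)*4 = 1)
(42*L(-6))*U = (42*(-2*(-6)))*1 = (42*12)*1 = 504*1 = 504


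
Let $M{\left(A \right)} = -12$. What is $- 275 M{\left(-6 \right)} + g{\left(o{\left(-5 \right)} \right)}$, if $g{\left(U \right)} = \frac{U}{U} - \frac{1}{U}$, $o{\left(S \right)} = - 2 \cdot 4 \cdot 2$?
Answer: $\frac{52817}{16} \approx 3301.1$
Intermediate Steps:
$o{\left(S \right)} = -16$ ($o{\left(S \right)} = \left(-2\right) 8 = -16$)
$g{\left(U \right)} = 1 - \frac{1}{U}$
$- 275 M{\left(-6 \right)} + g{\left(o{\left(-5 \right)} \right)} = \left(-275\right) \left(-12\right) + \frac{-1 - 16}{-16} = 3300 - - \frac{17}{16} = 3300 + \frac{17}{16} = \frac{52817}{16}$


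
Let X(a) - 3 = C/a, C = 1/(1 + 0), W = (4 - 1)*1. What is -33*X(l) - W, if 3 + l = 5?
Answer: -237/2 ≈ -118.50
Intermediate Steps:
l = 2 (l = -3 + 5 = 2)
W = 3 (W = 3*1 = 3)
C = 1 (C = 1/1 = 1)
X(a) = 3 + 1/a
-33*X(l) - W = -33*(3 + 1/2) - 1*3 = -33*(3 + ½) - 3 = -33*7/2 - 3 = -231/2 - 3 = -237/2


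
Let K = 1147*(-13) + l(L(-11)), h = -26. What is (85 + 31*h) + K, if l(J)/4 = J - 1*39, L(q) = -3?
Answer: -15800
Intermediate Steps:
l(J) = -156 + 4*J (l(J) = 4*(J - 1*39) = 4*(J - 39) = 4*(-39 + J) = -156 + 4*J)
K = -15079 (K = 1147*(-13) + (-156 + 4*(-3)) = -14911 + (-156 - 12) = -14911 - 168 = -15079)
(85 + 31*h) + K = (85 + 31*(-26)) - 15079 = (85 - 806) - 15079 = -721 - 15079 = -15800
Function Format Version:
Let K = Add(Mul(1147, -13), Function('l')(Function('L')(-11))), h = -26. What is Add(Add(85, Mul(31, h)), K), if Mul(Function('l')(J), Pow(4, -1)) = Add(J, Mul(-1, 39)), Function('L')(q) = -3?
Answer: -15800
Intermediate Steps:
Function('l')(J) = Add(-156, Mul(4, J)) (Function('l')(J) = Mul(4, Add(J, Mul(-1, 39))) = Mul(4, Add(J, -39)) = Mul(4, Add(-39, J)) = Add(-156, Mul(4, J)))
K = -15079 (K = Add(Mul(1147, -13), Add(-156, Mul(4, -3))) = Add(-14911, Add(-156, -12)) = Add(-14911, -168) = -15079)
Add(Add(85, Mul(31, h)), K) = Add(Add(85, Mul(31, -26)), -15079) = Add(Add(85, -806), -15079) = Add(-721, -15079) = -15800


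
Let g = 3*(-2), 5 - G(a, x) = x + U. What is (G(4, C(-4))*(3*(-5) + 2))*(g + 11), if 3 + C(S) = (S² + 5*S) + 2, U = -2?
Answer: -780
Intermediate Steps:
C(S) = -1 + S² + 5*S (C(S) = -3 + ((S² + 5*S) + 2) = -3 + (2 + S² + 5*S) = -1 + S² + 5*S)
G(a, x) = 7 - x (G(a, x) = 5 - (x - 2) = 5 - (-2 + x) = 5 + (2 - x) = 7 - x)
g = -6
(G(4, C(-4))*(3*(-5) + 2))*(g + 11) = ((7 - (-1 + (-4)² + 5*(-4)))*(3*(-5) + 2))*(-6 + 11) = ((7 - (-1 + 16 - 20))*(-15 + 2))*5 = ((7 - 1*(-5))*(-13))*5 = ((7 + 5)*(-13))*5 = (12*(-13))*5 = -156*5 = -780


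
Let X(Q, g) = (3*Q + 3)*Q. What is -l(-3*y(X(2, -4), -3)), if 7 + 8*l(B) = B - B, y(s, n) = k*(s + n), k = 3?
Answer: 7/8 ≈ 0.87500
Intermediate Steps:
X(Q, g) = Q*(3 + 3*Q) (X(Q, g) = (3 + 3*Q)*Q = Q*(3 + 3*Q))
y(s, n) = 3*n + 3*s (y(s, n) = 3*(s + n) = 3*(n + s) = 3*n + 3*s)
l(B) = -7/8 (l(B) = -7/8 + (B - B)/8 = -7/8 + (1/8)*0 = -7/8 + 0 = -7/8)
-l(-3*y(X(2, -4), -3)) = -1*(-7/8) = 7/8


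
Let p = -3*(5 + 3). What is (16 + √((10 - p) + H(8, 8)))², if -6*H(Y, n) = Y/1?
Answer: 866/3 + 224*√6/3 ≈ 471.56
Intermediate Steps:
H(Y, n) = -Y/6 (H(Y, n) = -Y/(6*1) = -Y/6)
p = -24 (p = -3*8 = -24)
(16 + √((10 - p) + H(8, 8)))² = (16 + √((10 - 1*(-24)) - ⅙*8))² = (16 + √((10 + 24) - 4/3))² = (16 + √(34 - 4/3))² = (16 + √(98/3))² = (16 + 7*√6/3)²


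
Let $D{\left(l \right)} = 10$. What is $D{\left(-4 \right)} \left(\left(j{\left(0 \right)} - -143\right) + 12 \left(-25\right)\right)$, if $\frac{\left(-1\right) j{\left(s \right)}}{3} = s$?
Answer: $-1570$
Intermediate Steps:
$j{\left(s \right)} = - 3 s$
$D{\left(-4 \right)} \left(\left(j{\left(0 \right)} - -143\right) + 12 \left(-25\right)\right) = 10 \left(\left(\left(-3\right) 0 - -143\right) + 12 \left(-25\right)\right) = 10 \left(\left(0 + 143\right) - 300\right) = 10 \left(143 - 300\right) = 10 \left(-157\right) = -1570$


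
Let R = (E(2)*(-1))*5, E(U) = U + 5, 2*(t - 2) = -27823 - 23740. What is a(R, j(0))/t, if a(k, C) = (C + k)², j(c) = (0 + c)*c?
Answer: -2450/51559 ≈ -0.047518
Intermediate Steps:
t = -51559/2 (t = 2 + (-27823 - 23740)/2 = 2 + (½)*(-51563) = 2 - 51563/2 = -51559/2 ≈ -25780.)
E(U) = 5 + U
j(c) = c² (j(c) = c*c = c²)
R = -35 (R = ((5 + 2)*(-1))*5 = (7*(-1))*5 = -7*5 = -35)
a(R, j(0))/t = (0² - 35)²/(-51559/2) = (0 - 35)²*(-2/51559) = (-35)²*(-2/51559) = 1225*(-2/51559) = -2450/51559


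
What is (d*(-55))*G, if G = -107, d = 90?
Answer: 529650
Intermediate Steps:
(d*(-55))*G = (90*(-55))*(-107) = -4950*(-107) = 529650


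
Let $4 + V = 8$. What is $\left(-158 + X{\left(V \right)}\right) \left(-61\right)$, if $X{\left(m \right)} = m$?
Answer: $9394$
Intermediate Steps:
$V = 4$ ($V = -4 + 8 = 4$)
$\left(-158 + X{\left(V \right)}\right) \left(-61\right) = \left(-158 + 4\right) \left(-61\right) = \left(-154\right) \left(-61\right) = 9394$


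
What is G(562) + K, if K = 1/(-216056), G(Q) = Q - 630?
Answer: -14691809/216056 ≈ -68.000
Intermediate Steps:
G(Q) = -630 + Q
K = -1/216056 ≈ -4.6284e-6
G(562) + K = (-630 + 562) - 1/216056 = -68 - 1/216056 = -14691809/216056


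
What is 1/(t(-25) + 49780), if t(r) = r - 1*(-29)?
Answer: 1/49784 ≈ 2.0087e-5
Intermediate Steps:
t(r) = 29 + r (t(r) = r + 29 = 29 + r)
1/(t(-25) + 49780) = 1/((29 - 25) + 49780) = 1/(4 + 49780) = 1/49784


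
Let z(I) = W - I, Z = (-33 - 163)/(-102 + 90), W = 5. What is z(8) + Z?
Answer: 40/3 ≈ 13.333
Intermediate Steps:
Z = 49/3 (Z = -196/(-12) = -196*(-1/12) = 49/3 ≈ 16.333)
z(I) = 5 - I
z(8) + Z = (5 - 1*8) + 49/3 = (5 - 8) + 49/3 = -3 + 49/3 = 40/3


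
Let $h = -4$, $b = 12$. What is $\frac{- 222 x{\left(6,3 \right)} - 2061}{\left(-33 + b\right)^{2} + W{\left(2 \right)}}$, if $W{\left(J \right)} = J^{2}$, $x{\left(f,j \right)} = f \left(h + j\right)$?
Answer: $- \frac{729}{445} \approx -1.6382$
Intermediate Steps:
$x{\left(f,j \right)} = f \left(-4 + j\right)$
$\frac{- 222 x{\left(6,3 \right)} - 2061}{\left(-33 + b\right)^{2} + W{\left(2 \right)}} = \frac{- 222 \cdot 6 \left(-4 + 3\right) - 2061}{\left(-33 + 12\right)^{2} + 2^{2}} = \frac{- 222 \cdot 6 \left(-1\right) - 2061}{\left(-21\right)^{2} + 4} = \frac{\left(-222\right) \left(-6\right) - 2061}{441 + 4} = \frac{1332 - 2061}{445} = \left(-729\right) \frac{1}{445} = - \frac{729}{445}$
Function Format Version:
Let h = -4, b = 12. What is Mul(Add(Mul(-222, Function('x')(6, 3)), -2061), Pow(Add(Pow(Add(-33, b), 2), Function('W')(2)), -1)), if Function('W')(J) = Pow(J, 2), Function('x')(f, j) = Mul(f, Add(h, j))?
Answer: Rational(-729, 445) ≈ -1.6382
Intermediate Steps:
Function('x')(f, j) = Mul(f, Add(-4, j))
Mul(Add(Mul(-222, Function('x')(6, 3)), -2061), Pow(Add(Pow(Add(-33, b), 2), Function('W')(2)), -1)) = Mul(Add(Mul(-222, Mul(6, Add(-4, 3))), -2061), Pow(Add(Pow(Add(-33, 12), 2), Pow(2, 2)), -1)) = Mul(Add(Mul(-222, Mul(6, -1)), -2061), Pow(Add(Pow(-21, 2), 4), -1)) = Mul(Add(Mul(-222, -6), -2061), Pow(Add(441, 4), -1)) = Mul(Add(1332, -2061), Pow(445, -1)) = Mul(-729, Rational(1, 445)) = Rational(-729, 445)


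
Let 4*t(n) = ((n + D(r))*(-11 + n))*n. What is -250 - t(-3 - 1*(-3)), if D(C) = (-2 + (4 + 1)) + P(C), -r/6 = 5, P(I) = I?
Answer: -250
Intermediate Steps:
r = -30 (r = -6*5 = -30)
D(C) = 3 + C (D(C) = (-2 + (4 + 1)) + C = (-2 + 5) + C = 3 + C)
t(n) = n*(-27 + n)*(-11 + n)/4 (t(n) = (((n + (3 - 30))*(-11 + n))*n)/4 = (((n - 27)*(-11 + n))*n)/4 = (((-27 + n)*(-11 + n))*n)/4 = (n*(-27 + n)*(-11 + n))/4 = n*(-27 + n)*(-11 + n)/4)
-250 - t(-3 - 1*(-3)) = -250 - (-3 - 1*(-3))*(297 + (-3 - 1*(-3))**2 - 38*(-3 - 1*(-3)))/4 = -250 - (-3 + 3)*(297 + (-3 + 3)**2 - 38*(-3 + 3))/4 = -250 - 0*(297 + 0**2 - 38*0)/4 = -250 - 0*(297 + 0 + 0)/4 = -250 - 0*297/4 = -250 - 1*0 = -250 + 0 = -250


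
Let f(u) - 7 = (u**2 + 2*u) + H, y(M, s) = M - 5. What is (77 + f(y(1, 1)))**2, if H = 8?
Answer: 10000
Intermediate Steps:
y(M, s) = -5 + M
f(u) = 15 + u**2 + 2*u (f(u) = 7 + ((u**2 + 2*u) + 8) = 7 + (8 + u**2 + 2*u) = 15 + u**2 + 2*u)
(77 + f(y(1, 1)))**2 = (77 + (15 + (-5 + 1)**2 + 2*(-5 + 1)))**2 = (77 + (15 + (-4)**2 + 2*(-4)))**2 = (77 + (15 + 16 - 8))**2 = (77 + 23)**2 = 100**2 = 10000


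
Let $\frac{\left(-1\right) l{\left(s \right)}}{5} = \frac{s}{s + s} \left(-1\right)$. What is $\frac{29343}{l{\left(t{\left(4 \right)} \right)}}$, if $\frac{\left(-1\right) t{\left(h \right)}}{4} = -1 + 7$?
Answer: $\frac{58686}{5} \approx 11737.0$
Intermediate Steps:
$t{\left(h \right)} = -24$ ($t{\left(h \right)} = - 4 \left(-1 + 7\right) = \left(-4\right) 6 = -24$)
$l{\left(s \right)} = \frac{5}{2}$ ($l{\left(s \right)} = - 5 \frac{s}{s + s} \left(-1\right) = - 5 \frac{s}{2 s} \left(-1\right) = - 5 s \frac{1}{2 s} \left(-1\right) = - 5 \cdot \frac{1}{2} \left(-1\right) = \left(-5\right) \left(- \frac{1}{2}\right) = \frac{5}{2}$)
$\frac{29343}{l{\left(t{\left(4 \right)} \right)}} = \frac{29343}{\frac{5}{2}} = 29343 \cdot \frac{2}{5} = \frac{58686}{5}$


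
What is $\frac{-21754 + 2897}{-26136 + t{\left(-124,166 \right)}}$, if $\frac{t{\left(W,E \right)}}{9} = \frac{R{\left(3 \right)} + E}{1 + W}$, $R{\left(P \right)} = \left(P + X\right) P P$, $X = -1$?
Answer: $\frac{773137}{1072128} \approx 0.72112$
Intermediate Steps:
$R{\left(P \right)} = P^{2} \left(-1 + P\right)$ ($R{\left(P \right)} = \left(P - 1\right) P P = \left(-1 + P\right) P^{2} = P^{2} \left(-1 + P\right)$)
$t{\left(W,E \right)} = \frac{9 \left(18 + E\right)}{1 + W}$ ($t{\left(W,E \right)} = 9 \frac{3^{2} \left(-1 + 3\right) + E}{1 + W} = 9 \frac{9 \cdot 2 + E}{1 + W} = 9 \frac{18 + E}{1 + W} = \frac{9 \left(18 + E\right)}{1 + W}$)
$\frac{-21754 + 2897}{-26136 + t{\left(-124,166 \right)}} = \frac{-21754 + 2897}{-26136 + \frac{9 \left(18 + 166\right)}{1 - 124}} = - \frac{18857}{-26136 + 9 \frac{1}{-123} \cdot 184} = - \frac{18857}{-26136 + 9 \left(- \frac{1}{123}\right) 184} = - \frac{18857}{-26136 - \frac{552}{41}} = - \frac{18857}{- \frac{1072128}{41}} = \left(-18857\right) \left(- \frac{41}{1072128}\right) = \frac{773137}{1072128}$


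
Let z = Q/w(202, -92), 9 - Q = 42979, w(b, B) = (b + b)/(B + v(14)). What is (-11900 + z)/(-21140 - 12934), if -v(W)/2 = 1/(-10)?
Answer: 431477/6882948 ≈ 0.062688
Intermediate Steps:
v(W) = 1/5 (v(W) = -2/(-10) = -2*(-1/10) = 1/5)
w(b, B) = 2*b/(1/5 + B) (w(b, B) = (b + b)/(B + 1/5) = (2*b)/(1/5 + B) = 2*b/(1/5 + B))
Q = -42970 (Q = 9 - 1*42979 = 9 - 42979 = -42970)
z = 1972323/202 (z = -42970/(10*202/(1 + 5*(-92))) = -42970/(10*202/(1 - 460)) = -42970/(10*202/(-459)) = -42970/(10*202*(-1/459)) = -42970/(-2020/459) = -42970*(-459/2020) = 1972323/202 ≈ 9764.0)
(-11900 + z)/(-21140 - 12934) = (-11900 + 1972323/202)/(-21140 - 12934) = -431477/202/(-34074) = -431477/202*(-1/34074) = 431477/6882948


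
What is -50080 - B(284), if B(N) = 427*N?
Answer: -171348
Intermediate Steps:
-50080 - B(284) = -50080 - 427*284 = -50080 - 1*121268 = -50080 - 121268 = -171348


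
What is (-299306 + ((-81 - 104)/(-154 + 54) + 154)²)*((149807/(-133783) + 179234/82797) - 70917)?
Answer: 151071534011551847587/7746035700 ≈ 1.9503e+10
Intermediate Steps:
(-299306 + ((-81 - 104)/(-154 + 54) + 154)²)*((149807/(-133783) + 179234/82797) - 70917) = (-299306 + (-185/(-100) + 154)²)*((149807*(-1/133783) + 179234*(1/82797)) - 70917) = (-299306 + (-185*(-1/100) + 154)²)*((-149807/133783 + 16294/7527) - 70917) = (-299306 + (37/20 + 154)²)*(80943301/77460357 - 70917) = (-299306 + (3117/20)²)*(-5493175194068/77460357) = (-299306 + 9715689/400)*(-5493175194068/77460357) = -110006711/400*(-5493175194068/77460357) = 151071534011551847587/7746035700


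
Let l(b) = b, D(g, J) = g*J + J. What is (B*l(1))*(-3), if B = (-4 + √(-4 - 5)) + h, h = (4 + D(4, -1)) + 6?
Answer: -3 - 9*I ≈ -3.0 - 9.0*I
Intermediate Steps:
D(g, J) = J + J*g (D(g, J) = J*g + J = J + J*g)
h = 5 (h = (4 - (1 + 4)) + 6 = (4 - 1*5) + 6 = (4 - 5) + 6 = -1 + 6 = 5)
B = 1 + 3*I (B = (-4 + √(-4 - 5)) + 5 = (-4 + √(-9)) + 5 = (-4 + 3*I) + 5 = 1 + 3*I ≈ 1.0 + 3.0*I)
(B*l(1))*(-3) = ((1 + 3*I)*1)*(-3) = (1 + 3*I)*(-3) = -3 - 9*I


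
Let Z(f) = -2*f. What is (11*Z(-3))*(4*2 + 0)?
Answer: 528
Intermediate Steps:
(11*Z(-3))*(4*2 + 0) = (11*(-2*(-3)))*(4*2 + 0) = (11*6)*(8 + 0) = 66*8 = 528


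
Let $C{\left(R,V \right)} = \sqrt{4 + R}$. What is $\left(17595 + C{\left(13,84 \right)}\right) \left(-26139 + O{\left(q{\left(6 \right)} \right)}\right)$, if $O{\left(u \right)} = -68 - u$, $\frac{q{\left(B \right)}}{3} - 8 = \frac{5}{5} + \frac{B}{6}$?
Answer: $-461640015 - 26237 \sqrt{17} \approx -4.6175 \cdot 10^{8}$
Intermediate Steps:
$q{\left(B \right)} = 27 + \frac{B}{2}$ ($q{\left(B \right)} = 24 + 3 \left(\frac{5}{5} + \frac{B}{6}\right) = 24 + 3 \left(5 \cdot \frac{1}{5} + B \frac{1}{6}\right) = 24 + 3 \left(1 + \frac{B}{6}\right) = 24 + \left(3 + \frac{B}{2}\right) = 27 + \frac{B}{2}$)
$\left(17595 + C{\left(13,84 \right)}\right) \left(-26139 + O{\left(q{\left(6 \right)} \right)}\right) = \left(17595 + \sqrt{4 + 13}\right) \left(-26139 - \left(95 + 3\right)\right) = \left(17595 + \sqrt{17}\right) \left(-26139 - 98\right) = \left(17595 + \sqrt{17}\right) \left(-26237\right) = -461640015 - 26237 \sqrt{17}$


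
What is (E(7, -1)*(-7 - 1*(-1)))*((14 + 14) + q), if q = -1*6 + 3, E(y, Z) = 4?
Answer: -600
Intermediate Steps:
q = -3 (q = -6 + 3 = -3)
(E(7, -1)*(-7 - 1*(-1)))*((14 + 14) + q) = (4*(-7 - 1*(-1)))*((14 + 14) - 3) = (4*(-7 + 1))*(28 - 3) = (4*(-6))*25 = -24*25 = -600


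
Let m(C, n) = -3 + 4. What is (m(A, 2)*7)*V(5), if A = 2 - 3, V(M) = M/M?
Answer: 7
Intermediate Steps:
V(M) = 1
A = -1
m(C, n) = 1
(m(A, 2)*7)*V(5) = (1*7)*1 = 7*1 = 7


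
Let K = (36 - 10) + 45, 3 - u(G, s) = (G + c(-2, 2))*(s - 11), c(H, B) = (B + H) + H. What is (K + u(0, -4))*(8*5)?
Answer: 1760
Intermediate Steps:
c(H, B) = B + 2*H
u(G, s) = 3 - (-11 + s)*(-2 + G) (u(G, s) = 3 - (G + (2 + 2*(-2)))*(s - 11) = 3 - (G + (2 - 4))*(-11 + s) = 3 - (G - 2)*(-11 + s) = 3 - (-2 + G)*(-11 + s) = 3 - (-11 + s)*(-2 + G))
K = 71 (K = 26 + 45 = 71)
(K + u(0, -4))*(8*5) = (71 + (-19 + 2*(-4) + 11*0 - 1*0*(-4)))*(8*5) = (71 + (-19 - 8 + 0 + 0))*40 = (71 - 27)*40 = 44*40 = 1760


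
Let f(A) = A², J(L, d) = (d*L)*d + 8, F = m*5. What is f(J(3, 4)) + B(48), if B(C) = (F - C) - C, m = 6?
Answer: 3070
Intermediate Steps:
F = 30 (F = 6*5 = 30)
J(L, d) = 8 + L*d² (J(L, d) = (L*d)*d + 8 = L*d² + 8 = 8 + L*d²)
B(C) = 30 - 2*C (B(C) = (30 - C) - C = 30 - 2*C)
f(J(3, 4)) + B(48) = (8 + 3*4²)² + (30 - 2*48) = (8 + 3*16)² + (30 - 96) = (8 + 48)² - 66 = 56² - 66 = 3136 - 66 = 3070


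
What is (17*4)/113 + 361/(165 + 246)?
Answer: 68741/46443 ≈ 1.4801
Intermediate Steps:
(17*4)/113 + 361/(165 + 246) = 68*(1/113) + 361/411 = 68/113 + 361*(1/411) = 68/113 + 361/411 = 68741/46443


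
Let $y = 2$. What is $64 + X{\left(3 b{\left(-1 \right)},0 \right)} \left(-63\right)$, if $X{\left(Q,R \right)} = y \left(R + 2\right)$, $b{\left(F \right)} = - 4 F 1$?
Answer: $-188$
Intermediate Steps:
$b{\left(F \right)} = - 4 F$
$X{\left(Q,R \right)} = 4 + 2 R$ ($X{\left(Q,R \right)} = 2 \left(R + 2\right) = 2 \left(2 + R\right) = 4 + 2 R$)
$64 + X{\left(3 b{\left(-1 \right)},0 \right)} \left(-63\right) = 64 + \left(4 + 2 \cdot 0\right) \left(-63\right) = 64 + \left(4 + 0\right) \left(-63\right) = 64 + 4 \left(-63\right) = 64 - 252 = -188$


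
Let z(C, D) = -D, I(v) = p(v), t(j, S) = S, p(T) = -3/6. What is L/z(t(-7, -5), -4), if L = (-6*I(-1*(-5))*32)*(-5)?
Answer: -120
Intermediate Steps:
p(T) = -½ (p(T) = -3*⅙ = -½)
I(v) = -½
L = -480 (L = (-6*(-½)*32)*(-5) = (3*32)*(-5) = 96*(-5) = -480)
L/z(t(-7, -5), -4) = -480/((-1*(-4))) = -480/4 = -480*¼ = -120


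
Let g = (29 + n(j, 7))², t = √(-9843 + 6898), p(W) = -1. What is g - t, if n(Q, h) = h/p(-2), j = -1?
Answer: 484 - I*√2945 ≈ 484.0 - 54.268*I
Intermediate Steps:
t = I*√2945 (t = √(-2945) = I*√2945 ≈ 54.268*I)
n(Q, h) = -h (n(Q, h) = h/(-1) = h*(-1) = -h)
g = 484 (g = (29 - 1*7)² = (29 - 7)² = 22² = 484)
g - t = 484 - I*√2945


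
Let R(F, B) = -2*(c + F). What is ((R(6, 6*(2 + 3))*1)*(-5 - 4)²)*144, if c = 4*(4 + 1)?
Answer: -606528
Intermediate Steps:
c = 20 (c = 4*5 = 20)
R(F, B) = -40 - 2*F (R(F, B) = -2*(20 + F) = -40 - 2*F)
((R(6, 6*(2 + 3))*1)*(-5 - 4)²)*144 = (((-40 - 2*6)*1)*(-5 - 4)²)*144 = (((-40 - 12)*1)*(-9)²)*144 = (-52*1*81)*144 = -52*81*144 = -4212*144 = -606528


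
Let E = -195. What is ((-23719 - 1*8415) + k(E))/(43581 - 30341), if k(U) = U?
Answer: -32329/13240 ≈ -2.4418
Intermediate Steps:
((-23719 - 1*8415) + k(E))/(43581 - 30341) = ((-23719 - 1*8415) - 195)/(43581 - 30341) = ((-23719 - 8415) - 195)/13240 = (-32134 - 195)*(1/13240) = -32329*1/13240 = -32329/13240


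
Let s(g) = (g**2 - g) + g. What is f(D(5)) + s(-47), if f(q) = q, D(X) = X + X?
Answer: 2219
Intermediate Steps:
D(X) = 2*X
s(g) = g**2
f(D(5)) + s(-47) = 2*5 + (-47)**2 = 10 + 2209 = 2219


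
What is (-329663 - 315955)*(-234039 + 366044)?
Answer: -85224804090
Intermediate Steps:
(-329663 - 315955)*(-234039 + 366044) = -645618*132005 = -85224804090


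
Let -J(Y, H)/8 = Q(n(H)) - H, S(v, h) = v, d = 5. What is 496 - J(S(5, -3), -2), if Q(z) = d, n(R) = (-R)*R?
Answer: 552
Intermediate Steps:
n(R) = -R**2
Q(z) = 5
J(Y, H) = -40 + 8*H (J(Y, H) = -8*(5 - H) = -40 + 8*H)
496 - J(S(5, -3), -2) = 496 - (-40 + 8*(-2)) = 496 - (-40 - 16) = 496 - 1*(-56) = 496 + 56 = 552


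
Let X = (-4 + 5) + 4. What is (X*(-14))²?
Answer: 4900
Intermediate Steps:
X = 5 (X = 1 + 4 = 5)
(X*(-14))² = (5*(-14))² = (-70)² = 4900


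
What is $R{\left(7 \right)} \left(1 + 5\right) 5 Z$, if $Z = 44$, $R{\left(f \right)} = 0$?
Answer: $0$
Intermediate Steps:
$R{\left(7 \right)} \left(1 + 5\right) 5 Z = 0 \left(1 + 5\right) 5 \cdot 44 = 0 \cdot 6 \cdot 5 \cdot 44 = 0 \cdot 30 \cdot 44 = 0 \cdot 44 = 0$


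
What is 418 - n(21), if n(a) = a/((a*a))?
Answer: 8777/21 ≈ 417.95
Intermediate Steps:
n(a) = 1/a (n(a) = a/(a²) = a/a² = 1/a)
418 - n(21) = 418 - 1/21 = 8777/21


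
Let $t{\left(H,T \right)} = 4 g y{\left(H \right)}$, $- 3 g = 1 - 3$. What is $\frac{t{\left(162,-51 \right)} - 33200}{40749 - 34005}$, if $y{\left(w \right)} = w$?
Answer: $- \frac{4096}{843} \approx -4.8588$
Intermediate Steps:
$g = \frac{2}{3}$ ($g = - \frac{1 - 3}{3} = \left(- \frac{1}{3}\right) \left(-2\right) = \frac{2}{3} \approx 0.66667$)
$t{\left(H,T \right)} = \frac{8 H}{3}$ ($t{\left(H,T \right)} = 4 \cdot \frac{2}{3} H = \frac{8 H}{3}$)
$\frac{t{\left(162,-51 \right)} - 33200}{40749 - 34005} = \frac{\frac{8}{3} \cdot 162 - 33200}{40749 - 34005} = \frac{432 - 33200}{6744} = \left(-32768\right) \frac{1}{6744} = - \frac{4096}{843}$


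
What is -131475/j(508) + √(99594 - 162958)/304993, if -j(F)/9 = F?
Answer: 43825/1524 + 2*I*√15841/304993 ≈ 28.757 + 0.00082534*I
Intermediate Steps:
j(F) = -9*F
-131475/j(508) + √(99594 - 162958)/304993 = -131475/((-9*508)) + √(99594 - 162958)/304993 = -131475/(-4572) + √(-63364)*(1/304993) = -131475*(-1/4572) + (2*I*√15841)*(1/304993) = 43825/1524 + 2*I*√15841/304993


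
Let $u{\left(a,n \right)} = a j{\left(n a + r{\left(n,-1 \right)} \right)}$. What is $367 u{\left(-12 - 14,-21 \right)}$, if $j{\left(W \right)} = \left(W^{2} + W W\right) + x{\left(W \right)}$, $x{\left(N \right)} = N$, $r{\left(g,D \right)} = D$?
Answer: $-5673625490$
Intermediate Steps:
$j{\left(W \right)} = W + 2 W^{2}$ ($j{\left(W \right)} = \left(W^{2} + W W\right) + W = \left(W^{2} + W^{2}\right) + W = 2 W^{2} + W = W + 2 W^{2}$)
$u{\left(a,n \right)} = a \left(-1 + a n\right) \left(-1 + 2 a n\right)$ ($u{\left(a,n \right)} = a \left(n a - 1\right) \left(1 + 2 \left(n a - 1\right)\right) = a \left(a n - 1\right) \left(1 + 2 \left(a n - 1\right)\right) = a \left(-1 + a n\right) \left(1 + 2 \left(-1 + a n\right)\right) = a \left(-1 + a n\right) \left(1 + \left(-2 + 2 a n\right)\right) = a \left(-1 + a n\right) \left(-1 + 2 a n\right)$)
$367 u{\left(-12 - 14,-21 \right)} = 367 \left(-12 - 14\right) \left(-1 + 2 \left(-1 + \left(-12 - 14\right) \left(-21\right)\right)^{2} + \left(-12 - 14\right) \left(-21\right)\right) = 367 \left(- 26 \left(-1 + 2 \left(-1 - -546\right)^{2} - -546\right)\right) = 367 \left(- 26 \left(-1 + 2 \left(-1 + 546\right)^{2} + 546\right)\right) = 367 \left(- 26 \left(-1 + 2 \cdot 545^{2} + 546\right)\right) = 367 \left(- 26 \left(-1 + 2 \cdot 297025 + 546\right)\right) = 367 \left(- 26 \left(-1 + 594050 + 546\right)\right) = 367 \left(\left(-26\right) 594595\right) = 367 \left(-15459470\right) = -5673625490$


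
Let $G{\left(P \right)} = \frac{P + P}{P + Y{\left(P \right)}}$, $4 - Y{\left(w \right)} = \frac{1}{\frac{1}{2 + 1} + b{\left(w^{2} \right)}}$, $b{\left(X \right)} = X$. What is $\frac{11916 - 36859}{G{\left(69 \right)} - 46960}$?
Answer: $\frac{26008789447}{48964582648} \approx 0.53118$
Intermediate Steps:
$Y{\left(w \right)} = 4 - \frac{1}{\frac{1}{3} + w^{2}}$ ($Y{\left(w \right)} = 4 - \frac{1}{\frac{1}{2 + 1} + w^{2}} = 4 - \frac{1}{\frac{1}{3} + w^{2}}$)
$G{\left(P \right)} = \frac{2 P}{P + \frac{1 + 12 P^{2}}{1 + 3 P^{2}}}$ ($G{\left(P \right)} = \frac{P + P}{P + \frac{1 + 12 P^{2}}{1 + 3 P^{2}}} = \frac{2 P}{P + \frac{1 + 12 P^{2}}{1 + 3 P^{2}}}$)
$\frac{11916 - 36859}{G{\left(69 \right)} - 46960} = \frac{11916 - 36859}{\frac{2 \cdot 69 + 6 \cdot 69^{3}}{1 + 69 + 3 \cdot 69^{3} + 12 \cdot 69^{2}} - 46960} = - \frac{24943}{\frac{138 + 6 \cdot 328509}{1 + 69 + 3 \cdot 328509 + 12 \cdot 4761} - 46960} = - \frac{24943}{\frac{138 + 1971054}{1 + 69 + 985527 + 57132} - 46960} = - \frac{24943}{\frac{1}{1042729} \cdot 1971192 - 46960} = - \frac{24943}{\frac{1971192}{1042729} - 46960} = - \frac{24943}{- \frac{48964582648}{1042729}} = \left(-24943\right) \left(- \frac{1042729}{48964582648}\right) = \frac{26008789447}{48964582648}$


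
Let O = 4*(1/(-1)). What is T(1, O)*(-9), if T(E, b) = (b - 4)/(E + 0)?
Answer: 72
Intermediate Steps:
O = -4 (O = 4*(1*(-1)) = 4*(-1) = -4)
T(E, b) = (-4 + b)/E
T(1, O)*(-9) = ((-4 - 4)/1)*(-9) = (1*(-8))*(-9) = -8*(-9) = 72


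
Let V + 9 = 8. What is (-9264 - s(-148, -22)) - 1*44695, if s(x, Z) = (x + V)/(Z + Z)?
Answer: -2374345/44 ≈ -53962.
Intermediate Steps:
V = -1 (V = -9 + 8 = -1)
s(x, Z) = (-1 + x)/(2*Z) (s(x, Z) = (x - 1)/(Z + Z) = (-1 + x)/((2*Z)) = (-1 + x)*(1/(2*Z)) = (-1 + x)/(2*Z))
(-9264 - s(-148, -22)) - 1*44695 = (-9264 - (-1 - 148)/(2*(-22))) - 1*44695 = (-9264 - (-1)*(-149)/(2*22)) - 44695 = (-9264 - 1*149/44) - 44695 = (-9264 - 149/44) - 44695 = -407765/44 - 44695 = -2374345/44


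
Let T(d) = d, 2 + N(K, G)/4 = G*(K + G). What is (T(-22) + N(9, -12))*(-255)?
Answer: -29070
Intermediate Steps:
N(K, G) = -8 + 4*G*(G + K) (N(K, G) = -8 + 4*(G*(K + G)) = -8 + 4*(G*(G + K)) = -8 + 4*G*(G + K))
(T(-22) + N(9, -12))*(-255) = (-22 + (-8 + 4*(-12)² + 4*(-12)*9))*(-255) = (-22 + (-8 + 4*144 - 432))*(-255) = (-22 + (-8 + 576 - 432))*(-255) = (-22 + 136)*(-255) = 114*(-255) = -29070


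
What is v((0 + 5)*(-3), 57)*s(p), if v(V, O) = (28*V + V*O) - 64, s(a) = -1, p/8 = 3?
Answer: 1339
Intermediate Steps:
p = 24 (p = 8*3 = 24)
v(V, O) = -64 + 28*V + O*V (v(V, O) = (28*V + O*V) - 64 = -64 + 28*V + O*V)
v((0 + 5)*(-3), 57)*s(p) = (-64 + 28*((0 + 5)*(-3)) + 57*((0 + 5)*(-3)))*(-1) = (-64 + 28*(5*(-3)) + 57*(5*(-3)))*(-1) = (-64 + 28*(-15) + 57*(-15))*(-1) = (-64 - 420 - 855)*(-1) = -1339*(-1) = 1339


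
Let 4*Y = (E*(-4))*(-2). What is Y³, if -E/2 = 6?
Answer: -13824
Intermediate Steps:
E = -12 (E = -2*6 = -12)
Y = -24 (Y = (-12*(-4)*(-2))/4 = (48*(-2))/4 = (¼)*(-96) = -24)
Y³ = (-24)³ = -13824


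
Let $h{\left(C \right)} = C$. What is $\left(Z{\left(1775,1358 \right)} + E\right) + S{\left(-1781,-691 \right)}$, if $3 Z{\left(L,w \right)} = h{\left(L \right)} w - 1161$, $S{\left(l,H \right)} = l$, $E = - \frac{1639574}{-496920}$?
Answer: $\frac{66365209169}{82820} \approx 8.0132 \cdot 10^{5}$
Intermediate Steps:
$E = \frac{819787}{248460}$ ($E = \left(-1639574\right) \left(- \frac{1}{496920}\right) = \frac{819787}{248460} \approx 3.2995$)
$Z{\left(L,w \right)} = -387 + \frac{L w}{3}$ ($Z{\left(L,w \right)} = \frac{L w - 1161}{3} = \frac{-1161 + L w}{3} = -387 + \frac{L w}{3}$)
$\left(Z{\left(1775,1358 \right)} + E\right) + S{\left(-1781,-691 \right)} = \left(\left(-387 + \frac{1}{3} \cdot 1775 \cdot 1358\right) + \frac{819787}{248460}\right) - 1781 = \left(\left(-387 + \frac{2410450}{3}\right) + \frac{819787}{248460}\right) - 1781 = \left(\frac{2409289}{3} + \frac{819787}{248460}\right) - 1781 = \frac{66512711589}{82820} - 1781 = \frac{66365209169}{82820}$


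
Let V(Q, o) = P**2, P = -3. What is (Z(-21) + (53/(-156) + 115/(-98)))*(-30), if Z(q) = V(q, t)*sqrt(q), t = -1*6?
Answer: 57835/1274 - 270*I*sqrt(21) ≈ 45.396 - 1237.3*I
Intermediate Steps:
t = -6
V(Q, o) = 9 (V(Q, o) = (-3)**2 = 9)
Z(q) = 9*sqrt(q)
(Z(-21) + (53/(-156) + 115/(-98)))*(-30) = (9*sqrt(-21) + (53/(-156) + 115/(-98)))*(-30) = (9*(I*sqrt(21)) + (53*(-1/156) + 115*(-1/98)))*(-30) = (9*I*sqrt(21) + (-53/156 - 115/98))*(-30) = (9*I*sqrt(21) - 11567/7644)*(-30) = (-11567/7644 + 9*I*sqrt(21))*(-30) = 57835/1274 - 270*I*sqrt(21)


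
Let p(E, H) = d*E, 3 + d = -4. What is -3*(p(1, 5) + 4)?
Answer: 9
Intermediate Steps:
d = -7 (d = -3 - 4 = -7)
p(E, H) = -7*E
-3*(p(1, 5) + 4) = -3*(-7*1 + 4) = -3*(-7 + 4) = -3*(-3) = 9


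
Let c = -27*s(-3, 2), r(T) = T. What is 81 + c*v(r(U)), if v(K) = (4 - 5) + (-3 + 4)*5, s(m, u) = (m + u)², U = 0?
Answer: -27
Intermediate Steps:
c = -27 (c = -27*(-3 + 2)² = -27*(-1)² = -27*1 = -27)
v(K) = 4 (v(K) = -1 + 1*5 = -1 + 5 = 4)
81 + c*v(r(U)) = 81 - 27*4 = 81 - 108 = -27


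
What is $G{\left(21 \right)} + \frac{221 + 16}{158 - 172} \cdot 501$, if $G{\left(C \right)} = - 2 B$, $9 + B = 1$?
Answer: $- \frac{118513}{14} \approx -8465.2$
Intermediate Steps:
$B = -8$ ($B = -9 + 1 = -8$)
$G{\left(C \right)} = 16$ ($G{\left(C \right)} = \left(-2\right) \left(-8\right) = 16$)
$G{\left(21 \right)} + \frac{221 + 16}{158 - 172} \cdot 501 = 16 + \frac{221 + 16}{158 - 172} \cdot 501 = 16 + \frac{237}{-14} \cdot 501 = 16 + 237 \left(- \frac{1}{14}\right) 501 = 16 - \frac{118737}{14} = - \frac{118513}{14}$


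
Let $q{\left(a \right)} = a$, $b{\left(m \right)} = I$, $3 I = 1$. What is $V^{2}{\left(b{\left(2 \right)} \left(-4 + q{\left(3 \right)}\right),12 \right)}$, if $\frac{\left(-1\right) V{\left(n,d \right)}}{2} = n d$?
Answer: $64$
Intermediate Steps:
$I = \frac{1}{3}$ ($I = \frac{1}{3} \cdot 1 = \frac{1}{3} \approx 0.33333$)
$b{\left(m \right)} = \frac{1}{3}$
$V{\left(n,d \right)} = - 2 d n$ ($V{\left(n,d \right)} = - 2 n d = - 2 d n$)
$V^{2}{\left(b{\left(2 \right)} \left(-4 + q{\left(3 \right)}\right),12 \right)} = \left(\left(-2\right) 12 \frac{-4 + 3}{3}\right)^{2} = \left(\left(-2\right) 12 \cdot \frac{1}{3} \left(-1\right)\right)^{2} = \left(\left(-2\right) 12 \left(- \frac{1}{3}\right)\right)^{2} = 8^{2} = 64$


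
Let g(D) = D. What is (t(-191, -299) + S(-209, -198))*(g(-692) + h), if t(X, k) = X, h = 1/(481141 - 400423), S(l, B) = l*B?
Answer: -2300799714305/80718 ≈ -2.8504e+7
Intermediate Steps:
S(l, B) = B*l
h = 1/80718 ≈ 1.2389e-5
(t(-191, -299) + S(-209, -198))*(g(-692) + h) = (-191 - 198*(-209))*(-692 + 1/80718) = (-191 + 41382)*(-55856855/80718) = 41191*(-55856855/80718) = -2300799714305/80718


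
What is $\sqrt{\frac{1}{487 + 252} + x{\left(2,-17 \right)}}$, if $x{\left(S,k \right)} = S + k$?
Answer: $\frac{2 i \sqrt{2047769}}{739} \approx 3.8728 i$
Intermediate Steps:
$\sqrt{\frac{1}{487 + 252} + x{\left(2,-17 \right)}} = \sqrt{\frac{1}{487 + 252} + \left(2 - 17\right)} = \sqrt{\frac{1}{739} - 15} = \sqrt{- \frac{11084}{739}} = \frac{2 i \sqrt{2047769}}{739}$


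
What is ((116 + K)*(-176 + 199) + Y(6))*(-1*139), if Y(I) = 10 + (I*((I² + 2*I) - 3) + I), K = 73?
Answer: -643987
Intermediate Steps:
Y(I) = 10 + I + I*(-3 + I² + 2*I) (Y(I) = 10 + (I*(-3 + I² + 2*I) + I) = 10 + (I + I*(-3 + I² + 2*I)) = 10 + I + I*(-3 + I² + 2*I))
((116 + K)*(-176 + 199) + Y(6))*(-1*139) = ((116 + 73)*(-176 + 199) + (10 + 6³ - 2*6 + 2*6²))*(-1*139) = (189*23 + (10 + 216 - 12 + 2*36))*(-139) = (4347 + (10 + 216 - 12 + 72))*(-139) = (4347 + 286)*(-139) = 4633*(-139) = -643987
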